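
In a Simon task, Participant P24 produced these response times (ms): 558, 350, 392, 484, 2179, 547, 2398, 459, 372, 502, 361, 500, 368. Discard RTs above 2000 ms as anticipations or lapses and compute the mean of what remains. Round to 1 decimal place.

Excluded: 2179, 2398
Retained (n=11): Σ = 4893
Mean = 4893/11 = 444.8182

444.8 ms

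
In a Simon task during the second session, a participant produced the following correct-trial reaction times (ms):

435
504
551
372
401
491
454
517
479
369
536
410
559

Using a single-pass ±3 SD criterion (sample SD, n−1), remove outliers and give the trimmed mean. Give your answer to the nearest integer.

468 ms

n = 13, ΣRT = 6078, M = 467.538
Σ(x−M)² = 52293.23; s = √(52293.23/12) = 66.013
Cutoffs: 467.538 ± 3·66.013 → [269.5, 665.6]
No RTs fall outside the cutoffs; all 13 retained. Mean = 6078/13 = 467.538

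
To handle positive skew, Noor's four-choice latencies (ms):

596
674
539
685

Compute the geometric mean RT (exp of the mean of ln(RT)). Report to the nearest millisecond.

621 ms

ln(RT): 6.3902, 6.5132, 6.2897, 6.5294
Mean ln(RT) = 25.7226/4 = 6.43065
Geometric mean = exp(6.43065) = 620.58 ms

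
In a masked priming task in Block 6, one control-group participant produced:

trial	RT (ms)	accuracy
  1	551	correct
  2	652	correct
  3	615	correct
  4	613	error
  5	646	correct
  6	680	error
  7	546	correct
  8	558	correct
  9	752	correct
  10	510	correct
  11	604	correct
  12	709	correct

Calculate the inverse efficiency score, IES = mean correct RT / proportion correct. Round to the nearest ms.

737 ms

Correct trials (n=10): 551, 652, 615, 646, 546, 558, 752, 510, 604, 709
Mean correct RT = 6143/10 = 614.3000 ms
Proportion correct = 10/12
IES = 614.3000 / (10/12) = 737.160 ms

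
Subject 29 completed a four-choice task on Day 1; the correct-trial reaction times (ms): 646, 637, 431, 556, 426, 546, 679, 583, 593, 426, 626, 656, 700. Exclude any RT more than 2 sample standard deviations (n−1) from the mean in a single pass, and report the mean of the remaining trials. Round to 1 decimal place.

577.3 ms

n = 13, ΣRT = 7505, M = 577.308
Σ(x−M)² = 111146.77; s = √(111146.77/12) = 96.240
Cutoffs: 577.308 ± 2·96.240 → [384.8, 769.8]
No RTs fall outside the cutoffs; all 13 retained. Mean = 7505/13 = 577.308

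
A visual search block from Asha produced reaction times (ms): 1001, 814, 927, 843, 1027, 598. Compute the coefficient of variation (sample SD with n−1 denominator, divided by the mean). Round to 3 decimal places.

0.181

n = 6, Σ = 5210, M = 868.3333
Σ(x−M)² = 122891.333; s = √(122891.333/5) = 156.7746
CV = 156.7746 / 868.3333 = 0.18055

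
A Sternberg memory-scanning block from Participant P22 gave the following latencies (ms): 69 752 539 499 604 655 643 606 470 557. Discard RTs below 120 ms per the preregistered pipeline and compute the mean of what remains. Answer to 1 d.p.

591.7 ms

Excluded: 69
Retained (n=9): Σ = 5325
Mean = 5325/9 = 591.6667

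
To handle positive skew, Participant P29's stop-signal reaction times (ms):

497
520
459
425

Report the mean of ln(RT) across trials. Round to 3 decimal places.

6.161

ln(RT): 6.2086, 6.2538, 6.1291, 6.0521
Σ ln(RT) = 24.6436
Mean = 24.6436/4 = 6.16089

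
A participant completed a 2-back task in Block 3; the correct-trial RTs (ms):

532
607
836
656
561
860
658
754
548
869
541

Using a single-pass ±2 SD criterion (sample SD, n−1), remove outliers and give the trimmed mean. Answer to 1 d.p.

n = 11, ΣRT = 7422, M = 674.727
Σ(x−M)² = 176826.18; s = √(176826.18/10) = 132.976
Cutoffs: 674.727 ± 2·132.976 → [408.8, 940.7]
No RTs fall outside the cutoffs; all 11 retained. Mean = 7422/11 = 674.727

674.7 ms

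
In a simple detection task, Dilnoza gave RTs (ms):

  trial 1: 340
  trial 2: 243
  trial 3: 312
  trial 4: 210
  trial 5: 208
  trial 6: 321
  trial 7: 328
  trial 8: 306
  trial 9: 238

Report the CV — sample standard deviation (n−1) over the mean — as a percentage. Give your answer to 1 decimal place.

19.0%

n = 9, Σ = 2506, M = 278.4444
Σ(x−M)² = 22480.222; s = √(22480.222/8) = 53.0097
CV = 53.0097 / 278.4444 = 0.19038 = 19.038%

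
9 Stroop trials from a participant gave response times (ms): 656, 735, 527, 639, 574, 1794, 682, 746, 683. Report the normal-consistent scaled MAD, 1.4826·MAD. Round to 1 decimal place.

Sorted: 527, 574, 639, 656, 682, 683, 735, 746, 1794 → median = 682
|x − 682| sorted: 0, 1, 26, 43, 53, 64, 108, 155, 1112 → MAD = 53
Robust SD ≈ 1.4826 × 53 = 78.578

78.6 ms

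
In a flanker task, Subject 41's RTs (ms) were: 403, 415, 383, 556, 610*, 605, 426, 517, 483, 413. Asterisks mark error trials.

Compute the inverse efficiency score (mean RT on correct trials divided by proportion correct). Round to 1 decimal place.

518.6 ms

Correct trials (n=9): 403, 415, 383, 556, 605, 426, 517, 483, 413
Mean correct RT = 4201/9 = 466.7778 ms
Proportion correct = 9/10
IES = 466.7778 / (9/10) = 518.642 ms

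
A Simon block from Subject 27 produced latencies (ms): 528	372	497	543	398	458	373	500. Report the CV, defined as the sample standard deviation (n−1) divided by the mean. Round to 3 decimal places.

0.151

n = 8, Σ = 3669, M = 458.6250
Σ(x−M)² = 33627.875; s = √(33627.875/7) = 69.3108
CV = 69.3108 / 458.6250 = 0.15113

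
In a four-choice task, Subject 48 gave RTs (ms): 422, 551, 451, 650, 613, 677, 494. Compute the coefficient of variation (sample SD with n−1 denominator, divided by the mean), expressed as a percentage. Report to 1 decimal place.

n = 7, Σ = 3858, M = 551.1429
Σ(x−M)² = 59410.857; s = √(59410.857/6) = 99.5078
CV = 99.5078 / 551.1429 = 0.18055 = 18.055%

18.1%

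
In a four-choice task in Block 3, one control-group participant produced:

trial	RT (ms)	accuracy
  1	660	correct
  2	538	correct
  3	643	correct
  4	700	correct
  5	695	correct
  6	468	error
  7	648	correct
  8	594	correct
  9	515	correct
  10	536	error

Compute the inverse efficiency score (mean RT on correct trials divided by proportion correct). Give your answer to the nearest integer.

Correct trials (n=8): 660, 538, 643, 700, 695, 648, 594, 515
Mean correct RT = 4993/8 = 624.1250 ms
Proportion correct = 8/10
IES = 624.1250 / (8/10) = 780.156 ms

780 ms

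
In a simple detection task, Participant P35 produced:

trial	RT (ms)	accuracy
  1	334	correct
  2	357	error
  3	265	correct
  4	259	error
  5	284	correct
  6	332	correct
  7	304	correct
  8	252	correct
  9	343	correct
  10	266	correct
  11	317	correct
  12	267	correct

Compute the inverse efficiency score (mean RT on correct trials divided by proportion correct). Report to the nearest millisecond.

Correct trials (n=10): 334, 265, 284, 332, 304, 252, 343, 266, 317, 267
Mean correct RT = 2964/10 = 296.4000 ms
Proportion correct = 10/12
IES = 296.4000 / (10/12) = 355.680 ms

356 ms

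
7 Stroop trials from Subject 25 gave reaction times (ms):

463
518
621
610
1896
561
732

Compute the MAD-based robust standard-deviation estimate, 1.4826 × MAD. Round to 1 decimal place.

136.4 ms

Sorted: 463, 518, 561, 610, 621, 732, 1896 → median = 610
|x − 610| sorted: 0, 11, 49, 92, 122, 147, 1286 → MAD = 92
Robust SD ≈ 1.4826 × 92 = 136.399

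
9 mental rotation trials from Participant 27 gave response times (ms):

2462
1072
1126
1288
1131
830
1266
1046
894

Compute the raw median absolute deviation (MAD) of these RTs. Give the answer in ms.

Sorted: 830, 894, 1046, 1072, 1126, 1131, 1266, 1288, 2462 → median = 1126
|x − 1126|: 1336, 54, 0, 162, 5, 296, 140, 80, 232
Sorted deviations: 0, 5, 54, 80, 140, 162, 232, 296, 1336 → MAD = 140

140 ms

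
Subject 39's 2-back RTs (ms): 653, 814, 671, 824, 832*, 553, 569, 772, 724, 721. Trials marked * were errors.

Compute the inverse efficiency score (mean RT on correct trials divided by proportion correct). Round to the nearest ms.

778 ms

Correct trials (n=9): 653, 814, 671, 824, 553, 569, 772, 724, 721
Mean correct RT = 6301/9 = 700.1111 ms
Proportion correct = 9/10
IES = 700.1111 / (9/10) = 777.901 ms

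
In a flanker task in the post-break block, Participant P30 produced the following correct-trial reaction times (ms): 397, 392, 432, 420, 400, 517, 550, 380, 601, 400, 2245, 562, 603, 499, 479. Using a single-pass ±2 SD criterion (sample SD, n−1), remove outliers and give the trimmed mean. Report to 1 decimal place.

n = 15, ΣRT = 8877, M = 591.800
Σ(x−M)² = 3014198.40; s = √(3014198.40/14) = 464.004
Cutoffs: 591.800 ± 2·464.004 → [-336.2, 1519.8]
Outside: 2245 → excluded.
Retained (n=14): Σ = 6632, mean = 6632/14 = 473.714

473.7 ms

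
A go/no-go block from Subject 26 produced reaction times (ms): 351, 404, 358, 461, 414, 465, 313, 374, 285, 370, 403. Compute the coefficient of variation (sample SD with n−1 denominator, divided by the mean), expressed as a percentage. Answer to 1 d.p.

14.6%

n = 11, Σ = 4198, M = 381.6364
Σ(x−M)² = 30992.545; s = √(30992.545/10) = 55.6709
CV = 55.6709 / 381.6364 = 0.14587 = 14.587%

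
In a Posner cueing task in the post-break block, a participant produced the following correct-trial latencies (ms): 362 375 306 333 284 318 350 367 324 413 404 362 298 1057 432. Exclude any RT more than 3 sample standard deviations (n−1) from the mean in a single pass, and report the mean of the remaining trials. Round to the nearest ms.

352 ms

n = 15, ΣRT = 5985, M = 399.000
Σ(x−M)² = 489630.00; s = √(489630.00/14) = 187.012
Cutoffs: 399.000 ± 3·187.012 → [-162.0, 960.0]
Outside: 1057 → excluded.
Retained (n=14): Σ = 4928, mean = 4928/14 = 352.000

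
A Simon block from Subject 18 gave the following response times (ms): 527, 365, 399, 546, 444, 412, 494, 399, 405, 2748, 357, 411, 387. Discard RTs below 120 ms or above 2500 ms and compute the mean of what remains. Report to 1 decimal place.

Excluded: 2748
Retained (n=12): Σ = 5146
Mean = 5146/12 = 428.8333

428.8 ms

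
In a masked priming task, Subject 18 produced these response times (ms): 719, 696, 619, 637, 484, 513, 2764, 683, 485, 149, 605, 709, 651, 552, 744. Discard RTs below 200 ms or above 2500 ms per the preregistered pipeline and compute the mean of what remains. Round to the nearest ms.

Excluded: 149, 2764
Retained (n=13): Σ = 8097
Mean = 8097/13 = 622.8462

623 ms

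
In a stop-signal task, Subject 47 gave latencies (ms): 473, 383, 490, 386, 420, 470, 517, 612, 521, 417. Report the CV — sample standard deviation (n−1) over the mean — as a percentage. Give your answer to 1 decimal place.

15.1%

n = 10, Σ = 4689, M = 468.9000
Σ(x−M)² = 45304.900; s = √(45304.900/9) = 70.9498
CV = 70.9498 / 468.9000 = 0.15131 = 15.131%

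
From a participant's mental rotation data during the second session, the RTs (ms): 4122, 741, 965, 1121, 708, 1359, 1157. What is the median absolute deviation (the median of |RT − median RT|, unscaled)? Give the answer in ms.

Sorted: 708, 741, 965, 1121, 1157, 1359, 4122 → median = 1121
|x − 1121|: 3001, 380, 156, 0, 413, 238, 36
Sorted deviations: 0, 36, 156, 238, 380, 413, 3001 → MAD = 238

238 ms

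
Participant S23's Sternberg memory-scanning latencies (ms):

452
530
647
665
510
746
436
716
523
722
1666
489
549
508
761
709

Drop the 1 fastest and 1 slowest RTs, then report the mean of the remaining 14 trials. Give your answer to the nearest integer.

609 ms

Sorted: 436, 452, 489, 508, 510, 523, 530, 549, 647, 665, 709, 716, 722, 746, 761, 1666
Drop lowest 1 (436) and highest 1 (1666)
Remaining (n=14): Σ = 8527, mean = 8527/14 = 609.071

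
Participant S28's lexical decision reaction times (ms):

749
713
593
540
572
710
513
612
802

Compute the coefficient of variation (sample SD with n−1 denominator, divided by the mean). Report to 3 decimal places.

n = 9, Σ = 5804, M = 644.8889
Σ(x−M)² = 81884.889; s = √(81884.889/8) = 101.1712
CV = 101.1712 / 644.8889 = 0.15688

0.157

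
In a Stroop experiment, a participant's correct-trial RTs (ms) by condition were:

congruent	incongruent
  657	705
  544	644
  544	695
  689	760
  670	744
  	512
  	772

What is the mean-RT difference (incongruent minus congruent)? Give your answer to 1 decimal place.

M(congruent) = 3104/5 = 620.800
M(incongruent) = 4832/7 = 690.286
Difference = 690.286 − 620.800 = 69.486 ms

69.5 ms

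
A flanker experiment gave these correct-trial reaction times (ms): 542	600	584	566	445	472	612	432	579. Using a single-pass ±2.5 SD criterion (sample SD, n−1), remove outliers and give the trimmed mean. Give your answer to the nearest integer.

537 ms

n = 9, ΣRT = 4832, M = 536.889
Σ(x−M)² = 38146.89; s = √(38146.89/8) = 69.053
Cutoffs: 536.889 ± 2.5·69.053 → [364.3, 709.5]
No RTs fall outside the cutoffs; all 9 retained. Mean = 4832/9 = 536.889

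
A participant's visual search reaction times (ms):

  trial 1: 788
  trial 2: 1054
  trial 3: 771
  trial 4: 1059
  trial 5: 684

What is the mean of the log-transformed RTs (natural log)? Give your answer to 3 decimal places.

6.754

ln(RT): 6.6695, 6.9603, 6.6477, 6.9651, 6.5280
Σ ln(RT) = 33.7706
Mean = 33.7706/5 = 6.75411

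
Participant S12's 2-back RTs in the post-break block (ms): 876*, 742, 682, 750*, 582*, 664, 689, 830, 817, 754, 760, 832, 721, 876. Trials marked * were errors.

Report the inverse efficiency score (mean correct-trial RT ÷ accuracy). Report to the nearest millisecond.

968 ms

Correct trials (n=11): 742, 682, 664, 689, 830, 817, 754, 760, 832, 721, 876
Mean correct RT = 8367/11 = 760.6364 ms
Proportion correct = 11/14
IES = 760.6364 / (11/14) = 968.083 ms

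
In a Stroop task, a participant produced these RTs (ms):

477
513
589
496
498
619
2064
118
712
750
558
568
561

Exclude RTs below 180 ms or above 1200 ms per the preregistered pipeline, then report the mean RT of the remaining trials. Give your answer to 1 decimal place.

576.5 ms

Excluded: 118, 2064
Retained (n=11): Σ = 6341
Mean = 6341/11 = 576.4545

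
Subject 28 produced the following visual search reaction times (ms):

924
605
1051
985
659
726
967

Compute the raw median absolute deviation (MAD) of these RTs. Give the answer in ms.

127 ms

Sorted: 605, 659, 726, 924, 967, 985, 1051 → median = 924
|x − 924|: 0, 319, 127, 61, 265, 198, 43
Sorted deviations: 0, 43, 61, 127, 198, 265, 319 → MAD = 127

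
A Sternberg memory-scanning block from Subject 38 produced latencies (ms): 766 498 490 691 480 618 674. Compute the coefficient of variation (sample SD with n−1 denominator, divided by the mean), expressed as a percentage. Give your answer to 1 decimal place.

n = 7, Σ = 4217, M = 602.4286
Σ(x−M)² = 78499.714; s = √(78499.714/6) = 114.3822
CV = 114.3822 / 602.4286 = 0.18987 = 18.987%

19.0%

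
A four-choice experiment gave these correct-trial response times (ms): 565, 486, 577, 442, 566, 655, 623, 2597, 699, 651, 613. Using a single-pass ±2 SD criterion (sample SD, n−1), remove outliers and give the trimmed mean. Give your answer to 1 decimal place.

587.7 ms

n = 11, ΣRT = 8474, M = 770.364
Σ(x−M)² = 3725742.55; s = √(3725742.55/10) = 610.389
Cutoffs: 770.364 ± 2·610.389 → [-450.4, 1991.1]
Outside: 2597 → excluded.
Retained (n=10): Σ = 5877, mean = 5877/10 = 587.700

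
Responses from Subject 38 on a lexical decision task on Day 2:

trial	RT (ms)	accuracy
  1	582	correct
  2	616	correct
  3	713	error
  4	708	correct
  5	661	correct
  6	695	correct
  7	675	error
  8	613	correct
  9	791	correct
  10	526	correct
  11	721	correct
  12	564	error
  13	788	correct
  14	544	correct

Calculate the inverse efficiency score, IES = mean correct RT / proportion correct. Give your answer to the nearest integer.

Correct trials (n=11): 582, 616, 708, 661, 695, 613, 791, 526, 721, 788, 544
Mean correct RT = 7245/11 = 658.6364 ms
Proportion correct = 11/14
IES = 658.6364 / (11/14) = 838.264 ms

838 ms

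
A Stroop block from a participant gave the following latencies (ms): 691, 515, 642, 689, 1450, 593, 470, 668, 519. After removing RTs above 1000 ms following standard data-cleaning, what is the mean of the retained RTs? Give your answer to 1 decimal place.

598.4 ms

Excluded: 1450
Retained (n=8): Σ = 4787
Mean = 4787/8 = 598.3750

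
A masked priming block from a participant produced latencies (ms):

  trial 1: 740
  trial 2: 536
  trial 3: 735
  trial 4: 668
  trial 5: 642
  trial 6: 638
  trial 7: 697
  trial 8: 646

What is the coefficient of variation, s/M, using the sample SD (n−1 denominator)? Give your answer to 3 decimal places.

0.098

n = 8, Σ = 5302, M = 662.7500
Σ(x−M)² = 29777.500; s = √(29777.500/7) = 65.2221
CV = 65.2221 / 662.7500 = 0.09841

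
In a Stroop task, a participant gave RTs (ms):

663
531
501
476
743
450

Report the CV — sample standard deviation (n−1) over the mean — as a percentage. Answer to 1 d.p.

n = 6, Σ = 3364, M = 560.6667
Σ(x−M)² = 67573.333; s = √(67573.333/5) = 116.2526
CV = 116.2526 / 560.6667 = 0.20735 = 20.735%

20.7%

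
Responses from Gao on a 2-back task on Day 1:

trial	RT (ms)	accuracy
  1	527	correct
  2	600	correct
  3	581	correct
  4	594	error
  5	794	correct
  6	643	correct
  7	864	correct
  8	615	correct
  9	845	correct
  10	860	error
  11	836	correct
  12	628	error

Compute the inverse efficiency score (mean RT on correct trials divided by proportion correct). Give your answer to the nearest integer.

934 ms

Correct trials (n=9): 527, 600, 581, 794, 643, 864, 615, 845, 836
Mean correct RT = 6305/9 = 700.5556 ms
Proportion correct = 9/12
IES = 700.5556 / (9/12) = 934.074 ms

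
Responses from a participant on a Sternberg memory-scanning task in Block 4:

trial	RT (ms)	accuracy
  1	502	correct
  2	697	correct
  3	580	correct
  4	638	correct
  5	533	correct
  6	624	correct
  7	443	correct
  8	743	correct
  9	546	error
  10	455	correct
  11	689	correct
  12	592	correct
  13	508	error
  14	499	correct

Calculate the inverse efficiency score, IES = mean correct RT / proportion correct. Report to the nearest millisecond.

680 ms

Correct trials (n=12): 502, 697, 580, 638, 533, 624, 443, 743, 455, 689, 592, 499
Mean correct RT = 6995/12 = 582.9167 ms
Proportion correct = 12/14
IES = 582.9167 / (12/14) = 680.069 ms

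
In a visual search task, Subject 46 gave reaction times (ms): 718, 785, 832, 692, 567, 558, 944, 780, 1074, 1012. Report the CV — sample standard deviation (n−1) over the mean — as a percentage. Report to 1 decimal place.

n = 10, Σ = 7962, M = 796.2000
Σ(x−M)² = 273501.600; s = √(273501.600/9) = 174.3246
CV = 174.3246 / 796.2000 = 0.21895 = 21.895%

21.9%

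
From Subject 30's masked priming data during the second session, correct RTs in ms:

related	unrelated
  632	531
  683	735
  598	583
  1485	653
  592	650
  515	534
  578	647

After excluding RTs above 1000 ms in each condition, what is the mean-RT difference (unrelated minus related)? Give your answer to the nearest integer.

related: exclude 1485
M(related) = 3598/6 = 599.667
M(unrelated) = 4333/7 = 619.000
Difference = 619.000 − 599.667 = 19.333 ms

19 ms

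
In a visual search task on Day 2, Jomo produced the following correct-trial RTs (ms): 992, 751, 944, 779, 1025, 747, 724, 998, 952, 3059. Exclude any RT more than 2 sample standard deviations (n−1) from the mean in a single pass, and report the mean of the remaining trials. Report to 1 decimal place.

879.1 ms

n = 10, ΣRT = 10971, M = 1097.100
Σ(x−M)² = 4402356.90; s = √(4402356.90/9) = 699.393
Cutoffs: 1097.100 ± 2·699.393 → [-301.7, 2495.9]
Outside: 3059 → excluded.
Retained (n=9): Σ = 7912, mean = 7912/9 = 879.111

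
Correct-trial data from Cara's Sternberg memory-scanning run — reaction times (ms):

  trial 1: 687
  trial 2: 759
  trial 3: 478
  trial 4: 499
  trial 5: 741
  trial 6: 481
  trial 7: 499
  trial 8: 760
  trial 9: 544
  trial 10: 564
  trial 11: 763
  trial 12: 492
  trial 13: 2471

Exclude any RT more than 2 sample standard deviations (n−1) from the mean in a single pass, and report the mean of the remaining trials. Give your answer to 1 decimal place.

n = 13, ΣRT = 9738, M = 749.077
Σ(x−M)² = 3382172.92; s = √(3382172.92/12) = 530.893
Cutoffs: 749.077 ± 2·530.893 → [-312.7, 1810.9]
Outside: 2471 → excluded.
Retained (n=12): Σ = 7267, mean = 7267/12 = 605.583

605.6 ms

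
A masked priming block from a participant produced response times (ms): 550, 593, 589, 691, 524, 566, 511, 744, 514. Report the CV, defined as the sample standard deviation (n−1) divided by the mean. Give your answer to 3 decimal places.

0.138

n = 9, Σ = 5282, M = 586.8889
Σ(x−M)² = 52388.889; s = √(52388.889/8) = 80.9235
CV = 80.9235 / 586.8889 = 0.13789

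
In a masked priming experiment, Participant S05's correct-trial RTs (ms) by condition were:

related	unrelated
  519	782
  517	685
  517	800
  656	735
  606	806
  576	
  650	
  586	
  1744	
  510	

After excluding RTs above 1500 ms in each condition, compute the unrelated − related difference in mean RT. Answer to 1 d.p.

related: exclude 1744
M(related) = 5137/9 = 570.778
M(unrelated) = 3808/5 = 761.600
Difference = 761.600 − 570.778 = 190.822 ms

190.8 ms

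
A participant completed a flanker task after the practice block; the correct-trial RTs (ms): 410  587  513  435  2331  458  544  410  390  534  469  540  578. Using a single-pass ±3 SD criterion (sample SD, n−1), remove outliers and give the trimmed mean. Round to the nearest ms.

n = 13, ΣRT = 8199, M = 630.692
Σ(x−M)² = 3184278.77; s = √(3184278.77/12) = 515.128
Cutoffs: 630.692 ± 3·515.128 → [-914.7, 2176.1]
Outside: 2331 → excluded.
Retained (n=12): Σ = 5868, mean = 5868/12 = 489.000

489 ms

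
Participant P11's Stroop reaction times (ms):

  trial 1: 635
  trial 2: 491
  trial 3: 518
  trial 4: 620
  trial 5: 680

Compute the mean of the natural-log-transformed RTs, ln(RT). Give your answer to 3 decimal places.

6.370

ln(RT): 6.4536, 6.1964, 6.2500, 6.4297, 6.5221
Σ ln(RT) = 31.8519
Mean = 31.8519/5 = 6.37037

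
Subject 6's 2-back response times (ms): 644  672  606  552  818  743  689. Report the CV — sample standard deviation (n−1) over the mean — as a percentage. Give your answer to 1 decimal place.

13.0%

n = 7, Σ = 4724, M = 674.8571
Σ(x−M)² = 46128.857; s = √(46128.857/6) = 87.6821
CV = 87.6821 / 674.8571 = 0.12993 = 12.993%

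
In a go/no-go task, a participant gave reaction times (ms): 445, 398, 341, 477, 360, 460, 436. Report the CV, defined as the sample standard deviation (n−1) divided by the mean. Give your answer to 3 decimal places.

n = 7, Σ = 2917, M = 416.7143
Σ(x−M)² = 15979.429; s = √(15979.429/6) = 51.6066
CV = 51.6066 / 416.7143 = 0.12384

0.124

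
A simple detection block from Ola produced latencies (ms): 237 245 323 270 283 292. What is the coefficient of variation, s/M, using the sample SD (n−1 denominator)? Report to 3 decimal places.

n = 6, Σ = 1650, M = 275.0000
Σ(x−M)² = 5026.000; s = √(5026.000/5) = 31.7049
CV = 31.7049 / 275.0000 = 0.11529

0.115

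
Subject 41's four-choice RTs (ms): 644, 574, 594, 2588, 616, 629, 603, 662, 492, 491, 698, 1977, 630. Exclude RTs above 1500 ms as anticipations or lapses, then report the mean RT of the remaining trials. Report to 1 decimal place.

Excluded: 1977, 2588
Retained (n=11): Σ = 6633
Mean = 6633/11 = 603.0000

603.0 ms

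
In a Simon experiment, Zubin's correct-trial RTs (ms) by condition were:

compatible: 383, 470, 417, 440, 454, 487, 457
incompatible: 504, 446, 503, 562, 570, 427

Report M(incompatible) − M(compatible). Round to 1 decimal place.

M(compatible) = 3108/7 = 444.000
M(incompatible) = 3012/6 = 502.000
Difference = 502.000 − 444.000 = 58.000 ms

58.0 ms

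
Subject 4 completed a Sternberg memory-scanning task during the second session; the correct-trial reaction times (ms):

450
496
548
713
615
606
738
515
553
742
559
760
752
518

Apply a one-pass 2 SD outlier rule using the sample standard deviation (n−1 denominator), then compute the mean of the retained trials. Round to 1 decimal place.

n = 14, ΣRT = 8565, M = 611.786
Σ(x−M)² = 152856.36; s = √(152856.36/13) = 108.435
Cutoffs: 611.786 ± 2·108.435 → [394.9, 828.7]
No RTs fall outside the cutoffs; all 14 retained. Mean = 8565/14 = 611.786

611.8 ms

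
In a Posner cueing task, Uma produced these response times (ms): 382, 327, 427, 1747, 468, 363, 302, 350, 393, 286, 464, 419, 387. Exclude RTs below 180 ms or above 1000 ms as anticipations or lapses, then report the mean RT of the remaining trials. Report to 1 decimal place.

Excluded: 1747
Retained (n=12): Σ = 4568
Mean = 4568/12 = 380.6667

380.7 ms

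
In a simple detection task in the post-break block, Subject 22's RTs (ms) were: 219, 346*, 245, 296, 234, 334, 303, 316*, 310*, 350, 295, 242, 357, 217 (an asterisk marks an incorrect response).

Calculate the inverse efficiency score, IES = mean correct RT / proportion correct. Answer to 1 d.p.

Correct trials (n=11): 219, 245, 296, 234, 334, 303, 350, 295, 242, 357, 217
Mean correct RT = 3092/11 = 281.0909 ms
Proportion correct = 11/14
IES = 281.0909 / (11/14) = 357.752 ms

357.8 ms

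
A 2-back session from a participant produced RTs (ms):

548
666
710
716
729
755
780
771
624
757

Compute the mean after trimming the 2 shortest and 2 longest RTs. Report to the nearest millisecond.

Sorted: 548, 624, 666, 710, 716, 729, 755, 757, 771, 780
Drop lowest 2 (548, 624) and highest 2 (771, 780)
Remaining (n=6): Σ = 4333, mean = 4333/6 = 722.167

722 ms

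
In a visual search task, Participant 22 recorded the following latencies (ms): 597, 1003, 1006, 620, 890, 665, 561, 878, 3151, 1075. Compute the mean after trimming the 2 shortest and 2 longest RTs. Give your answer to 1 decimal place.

Sorted: 561, 597, 620, 665, 878, 890, 1003, 1006, 1075, 3151
Drop lowest 2 (561, 597) and highest 2 (1075, 3151)
Remaining (n=6): Σ = 5062, mean = 5062/6 = 843.667

843.7 ms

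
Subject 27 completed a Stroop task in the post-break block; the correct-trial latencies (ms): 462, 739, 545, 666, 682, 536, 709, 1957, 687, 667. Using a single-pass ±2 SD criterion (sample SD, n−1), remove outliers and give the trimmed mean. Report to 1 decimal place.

632.6 ms

n = 10, ΣRT = 7650, M = 765.000
Σ(x−M)² = 1649704.00; s = √(1649704.00/9) = 428.136
Cutoffs: 765.000 ± 2·428.136 → [-91.3, 1621.3]
Outside: 1957 → excluded.
Retained (n=9): Σ = 5693, mean = 5693/9 = 632.556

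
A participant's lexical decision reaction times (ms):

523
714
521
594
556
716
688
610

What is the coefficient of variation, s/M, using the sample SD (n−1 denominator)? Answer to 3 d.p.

n = 8, Σ = 4922, M = 615.2500
Σ(x−M)² = 46577.500; s = √(46577.500/7) = 81.5716
CV = 81.5716 / 615.2500 = 0.13258

0.133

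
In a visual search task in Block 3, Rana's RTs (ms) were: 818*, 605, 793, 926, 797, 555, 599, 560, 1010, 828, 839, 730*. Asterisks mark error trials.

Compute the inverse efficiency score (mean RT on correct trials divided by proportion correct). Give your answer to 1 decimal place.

901.4 ms

Correct trials (n=10): 605, 793, 926, 797, 555, 599, 560, 1010, 828, 839
Mean correct RT = 7512/10 = 751.2000 ms
Proportion correct = 10/12
IES = 751.2000 / (10/12) = 901.440 ms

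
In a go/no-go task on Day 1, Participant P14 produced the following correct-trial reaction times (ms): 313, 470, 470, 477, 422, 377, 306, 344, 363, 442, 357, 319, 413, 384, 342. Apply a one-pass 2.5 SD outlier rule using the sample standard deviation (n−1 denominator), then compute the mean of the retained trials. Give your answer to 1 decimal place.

n = 15, ΣRT = 5799, M = 386.600
Σ(x−M)² = 48921.60; s = √(48921.60/14) = 59.113
Cutoffs: 386.600 ± 2.5·59.113 → [238.8, 534.4]
No RTs fall outside the cutoffs; all 15 retained. Mean = 5799/15 = 386.600

386.6 ms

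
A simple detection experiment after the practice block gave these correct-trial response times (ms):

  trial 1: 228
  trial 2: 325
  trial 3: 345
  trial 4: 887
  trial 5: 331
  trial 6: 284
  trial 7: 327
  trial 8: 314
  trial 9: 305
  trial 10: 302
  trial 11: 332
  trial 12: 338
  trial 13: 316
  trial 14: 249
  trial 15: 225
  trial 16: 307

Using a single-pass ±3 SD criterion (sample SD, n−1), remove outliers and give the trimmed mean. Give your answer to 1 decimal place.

301.9 ms

n = 16, ΣRT = 5415, M = 338.438
Σ(x−M)² = 341933.94; s = √(341933.94/15) = 150.982
Cutoffs: 338.438 ± 3·150.982 → [-114.5, 791.4]
Outside: 887 → excluded.
Retained (n=15): Σ = 4528, mean = 4528/15 = 301.867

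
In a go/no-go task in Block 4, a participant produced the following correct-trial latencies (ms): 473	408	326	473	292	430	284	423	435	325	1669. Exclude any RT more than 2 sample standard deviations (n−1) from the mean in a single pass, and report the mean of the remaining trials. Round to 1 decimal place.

386.9 ms

n = 11, ΣRT = 5538, M = 503.455
Σ(x−M)² = 1542226.73; s = √(1542226.73/10) = 392.712
Cutoffs: 503.455 ± 2·392.712 → [-282.0, 1288.9]
Outside: 1669 → excluded.
Retained (n=10): Σ = 3869, mean = 3869/10 = 386.900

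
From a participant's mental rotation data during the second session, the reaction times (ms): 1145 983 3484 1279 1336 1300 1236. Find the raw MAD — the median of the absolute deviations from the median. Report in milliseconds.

Sorted: 983, 1145, 1236, 1279, 1300, 1336, 3484 → median = 1279
|x − 1279|: 134, 296, 2205, 0, 57, 21, 43
Sorted deviations: 0, 21, 43, 57, 134, 296, 2205 → MAD = 57

57 ms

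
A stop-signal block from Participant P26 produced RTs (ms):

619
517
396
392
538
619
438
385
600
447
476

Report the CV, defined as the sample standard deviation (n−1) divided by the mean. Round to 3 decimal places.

n = 11, Σ = 5427, M = 493.3636
Σ(x−M)² = 82504.545; s = √(82504.545/10) = 90.8320
CV = 90.8320 / 493.3636 = 0.18411

0.184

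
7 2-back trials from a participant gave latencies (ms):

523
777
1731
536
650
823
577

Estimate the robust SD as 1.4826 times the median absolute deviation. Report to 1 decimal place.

Sorted: 523, 536, 577, 650, 777, 823, 1731 → median = 650
|x − 650| sorted: 0, 73, 114, 127, 127, 173, 1081 → MAD = 127
Robust SD ≈ 1.4826 × 127 = 188.290

188.3 ms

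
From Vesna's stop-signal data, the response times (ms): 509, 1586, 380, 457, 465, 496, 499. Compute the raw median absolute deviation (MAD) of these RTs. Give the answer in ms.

Sorted: 380, 457, 465, 496, 499, 509, 1586 → median = 496
|x − 496|: 13, 1090, 116, 39, 31, 0, 3
Sorted deviations: 0, 3, 13, 31, 39, 116, 1090 → MAD = 31

31 ms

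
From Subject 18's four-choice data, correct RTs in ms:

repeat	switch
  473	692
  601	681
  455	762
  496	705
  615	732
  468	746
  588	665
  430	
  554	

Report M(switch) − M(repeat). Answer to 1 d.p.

M(repeat) = 4680/9 = 520.000
M(switch) = 4983/7 = 711.857
Difference = 711.857 − 520.000 = 191.857 ms

191.9 ms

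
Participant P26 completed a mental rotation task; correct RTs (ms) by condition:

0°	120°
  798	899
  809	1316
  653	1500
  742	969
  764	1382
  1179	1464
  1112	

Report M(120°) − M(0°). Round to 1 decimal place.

389.7 ms

M(0°) = 6057/7 = 865.286
M(120°) = 7530/6 = 1255.000
Difference = 1255.000 − 865.286 = 389.714 ms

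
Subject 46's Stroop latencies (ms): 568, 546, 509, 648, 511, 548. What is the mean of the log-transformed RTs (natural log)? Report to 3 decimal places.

ln(RT): 6.3421, 6.3026, 6.2324, 6.4739, 6.2364, 6.3063
Σ ln(RT) = 37.8937
Mean = 37.8937/6 = 6.31562

6.316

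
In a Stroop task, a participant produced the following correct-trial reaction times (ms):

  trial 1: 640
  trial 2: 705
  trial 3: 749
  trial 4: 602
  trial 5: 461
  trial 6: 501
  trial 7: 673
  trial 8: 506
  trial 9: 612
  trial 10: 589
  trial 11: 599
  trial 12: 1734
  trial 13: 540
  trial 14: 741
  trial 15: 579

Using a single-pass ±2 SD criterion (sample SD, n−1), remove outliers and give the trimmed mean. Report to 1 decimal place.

606.9 ms

n = 15, ΣRT = 10231, M = 682.067
Σ(x−M)² = 1287236.93; s = √(1287236.93/14) = 303.225
Cutoffs: 682.067 ± 2·303.225 → [75.6, 1288.5]
Outside: 1734 → excluded.
Retained (n=14): Σ = 8497, mean = 8497/14 = 606.929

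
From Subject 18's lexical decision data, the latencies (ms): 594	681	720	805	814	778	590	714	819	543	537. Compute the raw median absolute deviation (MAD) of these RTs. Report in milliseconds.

100 ms

Sorted: 537, 543, 590, 594, 681, 714, 720, 778, 805, 814, 819 → median = 714
|x − 714|: 120, 33, 6, 91, 100, 64, 124, 0, 105, 171, 177
Sorted deviations: 0, 6, 33, 64, 91, 100, 105, 120, 124, 171, 177 → MAD = 100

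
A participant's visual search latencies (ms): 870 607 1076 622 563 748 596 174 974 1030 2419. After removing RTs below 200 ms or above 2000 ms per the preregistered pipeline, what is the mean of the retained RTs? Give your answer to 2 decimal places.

787.33 ms

Excluded: 174, 2419
Retained (n=9): Σ = 7086
Mean = 7086/9 = 787.3333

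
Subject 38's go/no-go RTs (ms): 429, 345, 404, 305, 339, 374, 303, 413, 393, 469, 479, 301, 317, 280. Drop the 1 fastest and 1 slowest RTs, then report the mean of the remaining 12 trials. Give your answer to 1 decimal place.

366.0 ms

Sorted: 280, 301, 303, 305, 317, 339, 345, 374, 393, 404, 413, 429, 469, 479
Drop lowest 1 (280) and highest 1 (479)
Remaining (n=12): Σ = 4392, mean = 4392/12 = 366.000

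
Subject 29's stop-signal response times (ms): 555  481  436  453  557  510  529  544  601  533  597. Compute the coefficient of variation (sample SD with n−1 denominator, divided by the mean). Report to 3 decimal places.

0.101

n = 11, Σ = 5796, M = 526.9091
Σ(x−M)² = 28550.909; s = √(28550.909/10) = 53.4331
CV = 53.4331 / 526.9091 = 0.10141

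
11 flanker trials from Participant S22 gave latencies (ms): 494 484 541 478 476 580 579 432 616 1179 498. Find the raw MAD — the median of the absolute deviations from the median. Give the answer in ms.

Sorted: 432, 476, 478, 484, 494, 498, 541, 579, 580, 616, 1179 → median = 498
|x − 498|: 4, 14, 43, 20, 22, 82, 81, 66, 118, 681, 0
Sorted deviations: 0, 4, 14, 20, 22, 43, 66, 81, 82, 118, 681 → MAD = 43

43 ms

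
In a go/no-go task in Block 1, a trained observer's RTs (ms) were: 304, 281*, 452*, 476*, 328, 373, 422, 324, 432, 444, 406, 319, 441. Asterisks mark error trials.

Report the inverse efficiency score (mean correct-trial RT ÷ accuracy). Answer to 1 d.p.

Correct trials (n=10): 304, 328, 373, 422, 324, 432, 444, 406, 319, 441
Mean correct RT = 3793/10 = 379.3000 ms
Proportion correct = 10/13
IES = 379.3000 / (10/13) = 493.090 ms

493.1 ms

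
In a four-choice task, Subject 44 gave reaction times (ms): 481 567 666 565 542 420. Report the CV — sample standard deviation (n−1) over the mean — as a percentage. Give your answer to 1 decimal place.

n = 6, Σ = 3241, M = 540.1667
Σ(x−M)² = 35114.833; s = √(35114.833/5) = 83.8031
CV = 83.8031 / 540.1667 = 0.15514 = 15.514%

15.5%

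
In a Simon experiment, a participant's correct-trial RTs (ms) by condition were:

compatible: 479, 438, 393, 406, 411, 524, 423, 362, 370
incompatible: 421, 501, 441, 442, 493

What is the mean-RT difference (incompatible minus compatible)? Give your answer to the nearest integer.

M(compatible) = 3806/9 = 422.889
M(incompatible) = 2298/5 = 459.600
Difference = 459.600 − 422.889 = 36.711 ms

37 ms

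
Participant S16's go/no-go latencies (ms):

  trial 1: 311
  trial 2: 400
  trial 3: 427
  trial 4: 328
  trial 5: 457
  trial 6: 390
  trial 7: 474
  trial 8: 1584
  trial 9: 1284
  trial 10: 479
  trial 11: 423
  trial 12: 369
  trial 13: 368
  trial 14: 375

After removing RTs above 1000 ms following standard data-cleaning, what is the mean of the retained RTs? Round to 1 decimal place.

Excluded: 1284, 1584
Retained (n=12): Σ = 4801
Mean = 4801/12 = 400.0833

400.1 ms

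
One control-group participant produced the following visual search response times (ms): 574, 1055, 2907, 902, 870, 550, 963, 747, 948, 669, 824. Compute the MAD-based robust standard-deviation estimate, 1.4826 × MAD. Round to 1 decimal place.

182.4 ms

Sorted: 550, 574, 669, 747, 824, 870, 902, 948, 963, 1055, 2907 → median = 870
|x − 870| sorted: 0, 32, 46, 78, 93, 123, 185, 201, 296, 320, 2037 → MAD = 123
Robust SD ≈ 1.4826 × 123 = 182.360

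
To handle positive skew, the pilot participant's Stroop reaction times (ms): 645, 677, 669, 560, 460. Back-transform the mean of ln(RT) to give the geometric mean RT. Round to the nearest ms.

596 ms

ln(RT): 6.4693, 6.5177, 6.5058, 6.3279, 6.1312
Mean ln(RT) = 31.9519/5 = 6.39037
Geometric mean = exp(6.39037) = 596.08 ms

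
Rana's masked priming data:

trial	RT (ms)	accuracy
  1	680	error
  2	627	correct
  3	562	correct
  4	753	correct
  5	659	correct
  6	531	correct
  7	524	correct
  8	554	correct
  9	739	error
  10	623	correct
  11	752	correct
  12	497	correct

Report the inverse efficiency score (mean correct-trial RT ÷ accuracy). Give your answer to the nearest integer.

Correct trials (n=10): 627, 562, 753, 659, 531, 524, 554, 623, 752, 497
Mean correct RT = 6082/10 = 608.2000 ms
Proportion correct = 10/12
IES = 608.2000 / (10/12) = 729.840 ms

730 ms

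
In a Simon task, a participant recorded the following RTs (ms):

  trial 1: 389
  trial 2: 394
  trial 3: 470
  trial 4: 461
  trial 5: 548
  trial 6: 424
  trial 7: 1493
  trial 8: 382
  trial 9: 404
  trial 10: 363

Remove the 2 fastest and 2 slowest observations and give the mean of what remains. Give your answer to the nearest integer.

Sorted: 363, 382, 389, 394, 404, 424, 461, 470, 548, 1493
Drop lowest 2 (363, 382) and highest 2 (548, 1493)
Remaining (n=6): Σ = 2542, mean = 2542/6 = 423.667

424 ms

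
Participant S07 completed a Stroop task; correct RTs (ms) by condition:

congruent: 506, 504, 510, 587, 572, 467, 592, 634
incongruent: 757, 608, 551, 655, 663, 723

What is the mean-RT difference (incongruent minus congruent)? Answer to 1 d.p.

113.0 ms

M(congruent) = 4372/8 = 546.500
M(incongruent) = 3957/6 = 659.500
Difference = 659.500 − 546.500 = 113.000 ms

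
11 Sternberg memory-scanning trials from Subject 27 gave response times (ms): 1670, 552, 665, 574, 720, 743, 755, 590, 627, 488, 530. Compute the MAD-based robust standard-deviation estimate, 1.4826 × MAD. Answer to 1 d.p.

Sorted: 488, 530, 552, 574, 590, 627, 665, 720, 743, 755, 1670 → median = 627
|x − 627| sorted: 0, 37, 38, 53, 75, 93, 97, 116, 128, 139, 1043 → MAD = 93
Robust SD ≈ 1.4826 × 93 = 137.882

137.9 ms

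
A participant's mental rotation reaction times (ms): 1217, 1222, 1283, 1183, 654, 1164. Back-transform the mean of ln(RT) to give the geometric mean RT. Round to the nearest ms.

ln(RT): 7.1041, 7.1082, 7.1570, 7.0758, 6.4831, 7.0596
Mean ln(RT) = 41.9879/6 = 6.99798
Geometric mean = exp(6.99798) = 1094.42 ms

1094 ms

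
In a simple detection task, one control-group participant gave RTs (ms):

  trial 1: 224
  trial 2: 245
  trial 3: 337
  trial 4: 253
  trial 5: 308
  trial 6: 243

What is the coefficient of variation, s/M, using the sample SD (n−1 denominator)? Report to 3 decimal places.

n = 6, Σ = 1610, M = 268.3333
Σ(x−M)² = 9675.333; s = √(9675.333/5) = 43.9894
CV = 43.9894 / 268.3333 = 0.16394

0.164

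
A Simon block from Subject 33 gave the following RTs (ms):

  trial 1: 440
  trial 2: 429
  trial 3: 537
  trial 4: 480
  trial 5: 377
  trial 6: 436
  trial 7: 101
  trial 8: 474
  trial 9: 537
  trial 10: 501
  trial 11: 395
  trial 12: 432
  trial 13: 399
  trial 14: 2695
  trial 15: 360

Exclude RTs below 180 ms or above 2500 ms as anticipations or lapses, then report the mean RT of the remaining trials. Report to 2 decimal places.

Excluded: 101, 2695
Retained (n=13): Σ = 5797
Mean = 5797/13 = 445.9231

445.92 ms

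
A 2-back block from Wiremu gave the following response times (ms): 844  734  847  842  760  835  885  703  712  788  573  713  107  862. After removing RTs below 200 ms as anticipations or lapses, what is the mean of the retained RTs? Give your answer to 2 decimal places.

Excluded: 107
Retained (n=13): Σ = 10098
Mean = 10098/13 = 776.7692

776.77 ms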